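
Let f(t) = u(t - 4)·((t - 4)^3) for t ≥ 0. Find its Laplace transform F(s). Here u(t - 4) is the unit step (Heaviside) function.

By the second shifting theorem, L{u(t - c)·g(t - c)} = e^(-cs)·G(s) with c = 4 and G(s) = L{g(t)}.
L{t^3} = 3!/s^4 = 6/s^4.

F(s) = 6*exp(-4*s)/s^4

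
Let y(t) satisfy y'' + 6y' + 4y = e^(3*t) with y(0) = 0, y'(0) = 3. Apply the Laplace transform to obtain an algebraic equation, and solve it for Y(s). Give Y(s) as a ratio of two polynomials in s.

Apply the Laplace transform to the equation.
Using L{y''} = s^2 Y - s·y(0) - y'(0) and L{y'} = sY - y(0), with y(0) = 0, y'(0) = 3, the left side becomes (s^2 + 6*s + 4)Y - (3).
The right side is L{e^(3*t)} = 1/(s - 3).
So (s^2 + 6*s + 4)Y = 1/(s - 3) + (3).
Isolate Y and clear denominators.

Y(s) = (3*s - 8)/(s^3 + 3*s^2 - 14*s - 12)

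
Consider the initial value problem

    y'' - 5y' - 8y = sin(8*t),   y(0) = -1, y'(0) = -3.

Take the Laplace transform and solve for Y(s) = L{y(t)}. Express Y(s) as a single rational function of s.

Y(s) = (-s^3 + 2*s^2 - 64*s + 136)/(s^4 - 5*s^3 + 56*s^2 - 320*s - 512)

Laplace-transform each side.
With L{y''} = s^2 Y - s·y(0) - y'(0) and L{y'} = sY - y(0), with y(0) = -1, y'(0) = -3: the LHS transforms to (s^2 - 5*s - 8)Y - (-s + 2).
The right side is L{sin(8*t)} = 8/(s^2 + 64).
So (s^2 - 5*s - 8)Y = 8/(s^2 + 64) + (-s + 2).
Solve for Y(s) and write it as one ratio of polynomials.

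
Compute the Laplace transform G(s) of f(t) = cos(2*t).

L{cos(2t)} = s/(s^2 + 4).

G(s) = s/(s^2 + 4)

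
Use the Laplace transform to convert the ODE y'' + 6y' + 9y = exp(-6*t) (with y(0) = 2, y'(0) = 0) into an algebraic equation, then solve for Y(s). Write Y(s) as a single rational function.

Take the Laplace transform of both sides.
The derivative rules (L{y''} = s^2 Y - s·y(0) - y'(0) and L{y'} = sY - y(0), with y(0) = 2, y'(0) = 0) turn the left side into (s^2 + 6*s + 9)Y - (2*s + 12).
The right side is L{exp(-6*t)} = 1/(s + 6).
So (s^2 + 6*s + 9)Y = 1/(s + 6) + (2*s + 12).
Divide through and combine into a single rational function.

Y(s) = (2*s^2 + 24*s + 73)/(s^3 + 12*s^2 + 45*s + 54)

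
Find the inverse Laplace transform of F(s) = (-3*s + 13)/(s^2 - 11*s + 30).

Factor the denominator: s^2 - 11*s + 30 = (s - 6)*(s - 5).
Partial fraction decomposition gives [-5/(s - 6)] + [2/(s - 5)].
Invert each term: -5/(s - 6) ↔ -5e^(6t); 2/(s - 5) ↔ 2e^(5t).

-5*exp(6*t) + 2*exp(5*t)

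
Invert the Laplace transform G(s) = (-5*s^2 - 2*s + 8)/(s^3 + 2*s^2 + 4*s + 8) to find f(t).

Factor the denominator: s^3 + 2*s^2 + 4*s + 8 = (s + 2)*(s^2 + 4).
Partial fraction decomposition gives [-1/(s + 2)] + [-4*s/(s^2 + 4)] + [6/(s^2 + 4)].
Invert each term: -1/(s + 2) ↔ -e^(-2t); -4·s/(s^2 + 4) ↔ -4cos(2t); 3·2/(s^2 + 4) ↔ 3sin(2t).

f(t) = 3*sin(2*t) - 4*cos(2*t) - exp(-2*t)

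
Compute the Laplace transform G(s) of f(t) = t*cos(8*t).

L{cos(8t)} = s/(s^2 + 64).
Then apply L{t·g(t)} = -d/ds[H(s)] with H(s) = s/(s^2 + 64):
differentiating 1 time and applying the sign gives (s - 8)*(s + 8)/(s^2 + 64)^2.

G(s) = (s - 8)*(s + 8)/(s^2 + 64)^2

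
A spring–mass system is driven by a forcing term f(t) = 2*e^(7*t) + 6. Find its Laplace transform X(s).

Apply the Laplace transform termwise.
(2)·[L{e^(7t)} = 1/(s - 7)]; L{6} = 6/s.

X(s) = 2/(s - 7) + 6/s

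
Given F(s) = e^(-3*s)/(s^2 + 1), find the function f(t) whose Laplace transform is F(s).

f(t) = Heaviside(t - 3)*(sin(t - 3))

The factor e^(-3s) signals a time shift by c = 3 (second shifting theorem).
L{sin(t)} = 1/(s^2 + 1), so L^-1{1/(s^2 + 1)} = sin(t).
Hence the inverse is u(t - 3) times that function evaluated at t - 3.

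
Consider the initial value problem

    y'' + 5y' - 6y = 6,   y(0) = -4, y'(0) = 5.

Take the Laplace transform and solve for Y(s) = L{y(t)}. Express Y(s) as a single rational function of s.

Apply the Laplace transform to the equation.
The derivative rules (L{y''} = s^2 Y - s·y(0) - y'(0) and L{y'} = sY - y(0), with y(0) = -4, y'(0) = 5) turn the left side into (s^2 + 5*s - 6)Y - (-4*s - 15).
The right side is L{6} = 6/s.
So (s^2 + 5*s - 6)Y = 6/s + (-4*s - 15).
Solve for Y(s) and write it as one ratio of polynomials.

Y(s) = (-4*s^2 - 15*s + 6)/(s^3 + 5*s^2 - 6*s)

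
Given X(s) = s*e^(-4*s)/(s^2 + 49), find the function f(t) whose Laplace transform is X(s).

f(t) = Heaviside(t - 4)*(cos(7*t - 28))

The factor e^(-4s) signals a time shift by c = 4 (second shifting theorem).
L{cos(7t)} = s/(s^2 + 49), so L^-1{s/(s^2 + 49)} = cos(7*t).
Hence the inverse is u(t - 4) times that function evaluated at t - 4.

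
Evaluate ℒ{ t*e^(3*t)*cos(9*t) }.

(s - 12)*(s + 6)/(s^2 - 6*s + 90)^2

L{cos(9t)} = s/(s^2 + 81).
Multiplying by e^(3t) shifts s → s - 3, so L{e^(3*t)*cos(9*t)} = (s - 3)/((s - 3)^2 + 81).
Then apply L{t·g(t)} = -d/ds[H(s)] with H(s) = (s - 3)/((s - 3)^2 + 81):
differentiating 1 time and applying the sign gives (s - 12)*(s + 6)/(s^2 - 6*s + 90)^2.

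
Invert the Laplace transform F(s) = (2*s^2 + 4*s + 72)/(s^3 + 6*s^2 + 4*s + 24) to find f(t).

Factor the denominator: s^3 + 6*s^2 + 4*s + 24 = (s + 6)*(s^2 + 4).
Partial fraction decomposition gives [3/(s + 6)] + [-s/(s^2 + 4)] + [10/(s^2 + 4)].
Invert each term: 3/(s + 6) ↔ 3e^(-6t); -1·s/(s^2 + 4) ↔ -cos(2t); 5·2/(s^2 + 4) ↔ 5sin(2t).

f(t) = 5*sin(2*t) - cos(2*t) + 3*exp(-6*t)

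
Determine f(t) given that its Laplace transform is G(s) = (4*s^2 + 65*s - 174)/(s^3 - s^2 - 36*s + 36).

Factor the denominator: s^3 - s^2 - 36*s + 36 = (s - 6)*(s - 1)*(s + 6).
Partial fraction decomposition gives [6/(s - 6)] + [-5/(s + 6)] + [3/(s - 1)].
Invert each term: 6/(s - 6) ↔ 6e^(6t); -5/(s + 6) ↔ -5e^(-6t); 3/(s - 1) ↔ 3e^(t).

f(t) = 6*exp(6*t) + 3*exp(t) - 5*exp(-6*t)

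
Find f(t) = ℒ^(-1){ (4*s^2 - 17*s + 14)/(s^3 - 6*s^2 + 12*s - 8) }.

Factor the denominator: s^3 - 6*s^2 + 12*s - 8 = (s - 2)^3.
Partial fraction decomposition gives [4/(s - 2)] + [-1/(s - 2)^2] + [-4/(s - 2)^3].
Invert each term: 4/(s - 2) ↔ 4e^(2t); -1/(s - 2)^2 ↔ -t·e^(2t); -4/(s - 2)^3 ↔ (-2)t^2·e^(2t).

f(t) = -2*t^2*exp(2*t) - t*exp(2*t) + 4*exp(2*t)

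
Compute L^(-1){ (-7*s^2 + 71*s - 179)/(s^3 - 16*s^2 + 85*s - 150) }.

Factor the denominator: s^3 - 16*s^2 + 85*s - 150 = (s - 6)*(s - 5)^2.
Partial fraction decomposition gives [-2/(s - 5)] + [-1/(s - 5)^2] + [-5/(s - 6)].
Invert each term: -2/(s - 5) ↔ -2e^(5t); -1/(s - 5)^2 ↔ -t·e^(5t); -5/(s - 6) ↔ -5e^(6t).

-t*exp(5*t) - 5*exp(6*t) - 2*exp(5*t)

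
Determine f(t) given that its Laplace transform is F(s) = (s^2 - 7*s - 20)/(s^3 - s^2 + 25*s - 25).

f(t) = -exp(t) - sin(5*t) + 2*cos(5*t)

Factor the denominator: s^3 - s^2 + 25*s - 25 = (s - 1)*(s^2 + 25).
Partial fraction decomposition gives [-1/(s - 1)] + [2*s/(s^2 + 25)] + [-5/(s^2 + 25)].
Invert each term: -1/(s - 1) ↔ -e^(t); 2·s/(s^2 + 25) ↔ 2cos(5t); -1·5/(s^2 + 25) ↔ -sin(5t).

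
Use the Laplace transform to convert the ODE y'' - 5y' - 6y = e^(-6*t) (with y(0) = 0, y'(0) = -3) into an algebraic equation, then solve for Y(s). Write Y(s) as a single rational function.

Y(s) = (-3*s - 17)/(s^3 + s^2 - 36*s - 36)

Laplace-transform each side.
With L{y''} = s^2 Y - s·y(0) - y'(0) and L{y'} = sY - y(0), with y(0) = 0, y'(0) = -3: the LHS transforms to (s^2 - 5*s - 6)Y - (-3).
The right side is L{e^(-6*t)} = 1/(s + 6).
So (s^2 - 5*s - 6)Y = 1/(s + 6) + (-3).
Divide through and combine into a single rational function.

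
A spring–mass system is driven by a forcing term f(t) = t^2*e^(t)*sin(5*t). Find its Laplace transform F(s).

L{sin(5t)} = 5/(s^2 + 25).
Multiplying by e^(t) shifts s → s - 1, so L{e^(t)*sin(5*t)} = 5/((s - 1)^2 + 25).
Then apply L{t^2·g(t)} = (-1)^2 d^2/ds^2[G(s)] with G(s) = 5/((s - 1)^2 + 25):
differentiating 2 times and applying the sign gives 10*(3*s^2 - 6*s - 22)/(s^2 - 2*s + 26)^3.

F(s) = 10*(3*s^2 - 6*s - 22)/(s^2 - 2*s + 26)^3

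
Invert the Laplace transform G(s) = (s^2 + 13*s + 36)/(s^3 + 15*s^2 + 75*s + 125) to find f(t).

f(t) = -2*t^2*exp(-5*t) + 3*t*exp(-5*t) + exp(-5*t)

Factor the denominator: s^3 + 15*s^2 + 75*s + 125 = (s + 5)^3.
Partial fraction decomposition gives [1/(s + 5)] + [3/(s + 5)^2] + [-4/(s + 5)^3].
Invert each term: 1/(s + 5) ↔ e^(-5t); 3/(s + 5)^2 ↔ 3t·e^(-5t); -4/(s + 5)^3 ↔ (-2)t^2·e^(-5t).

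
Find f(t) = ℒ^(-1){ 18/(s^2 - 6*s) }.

f(t) = 6*exp(3*t)*sinh(3*t)

Rewrite the denominator: s^2 - 6*s = (s - 3)^2 - 9.
The form in (s - 3) signals a first-shifting-theorem factor e^(3t).
Since L{sinh(3t)} = 3/(s^2 - 9), the inverse is e^(3*t)*sinh(3*t), scaled by 6.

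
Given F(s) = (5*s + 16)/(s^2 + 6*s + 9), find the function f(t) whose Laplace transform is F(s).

Factor the denominator: s^2 + 6*s + 9 = (s + 3)^2.
Partial fraction decomposition gives [5/(s + 3)] + [(s + 3)^(-2)].
Invert each term: 5/(s + 3) ↔ 5e^(-3t); 1/(s + 3)^2 ↔ t·e^(-3t).

f(t) = t*exp(-3*t) + 5*exp(-3*t)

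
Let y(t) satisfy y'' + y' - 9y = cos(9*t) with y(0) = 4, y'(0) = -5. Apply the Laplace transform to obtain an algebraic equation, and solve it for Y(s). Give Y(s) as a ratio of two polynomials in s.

Take the Laplace transform of both sides.
The derivative rules (L{y''} = s^2 Y - s·y(0) - y'(0) and L{y'} = sY - y(0), with y(0) = 4, y'(0) = -5) turn the left side into (s^2 + s - 9)Y - (4*s - 1).
The right side is L{cos(9*t)} = s/(s^2 + 81).
So (s^2 + s - 9)Y = s/(s^2 + 81) + (4*s - 1).
Divide through and combine into a single rational function.

Y(s) = (4*s^3 - s^2 + 325*s - 81)/(s^4 + s^3 + 72*s^2 + 81*s - 729)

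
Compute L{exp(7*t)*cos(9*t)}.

(s - 7)/((s - 7)^2 + 81)

L{cos(9t)} = s/(s^2 + 81).
By the first shifting theorem, multiplying by e^(7t) replaces s with s - 7.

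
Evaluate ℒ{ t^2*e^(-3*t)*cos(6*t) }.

L{cos(6t)} = s/(s^2 + 36).
Multiplying by e^(-3t) shifts s → s + 3, so L{e^(-3*t)*cos(6*t)} = (s + 3)/((s + 3)^2 + 36).
Then apply L{t^2·g(t)} = (-1)^2 d^2/ds^2[H(s)] with H(s) = (s + 3)/((s + 3)^2 + 36):
differentiating 2 times and applying the sign gives 2*(s + 3)*(s^2 + 6*s - 99)/(s^2 + 6*s + 45)^3.

2*(s + 3)*(s^2 + 6*s - 99)/(s^2 + 6*s + 45)^3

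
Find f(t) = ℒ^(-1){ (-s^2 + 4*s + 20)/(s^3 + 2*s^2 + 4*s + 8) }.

Factor the denominator: s^3 + 2*s^2 + 4*s + 8 = (s + 2)*(s^2 + 4).
Partial fraction decomposition gives [1/(s + 2)] + [-2*s/(s^2 + 4)] + [8/(s^2 + 4)].
Invert each term: 1/(s + 2) ↔ e^(-2t); -2·s/(s^2 + 4) ↔ -2cos(2t); 4·2/(s^2 + 4) ↔ 4sin(2t).

f(t) = 4*sin(2*t) - 2*cos(2*t) + exp(-2*t)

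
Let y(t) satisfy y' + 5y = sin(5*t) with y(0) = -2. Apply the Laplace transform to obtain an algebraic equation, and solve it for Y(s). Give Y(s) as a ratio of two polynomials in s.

Y(s) = (-2*s^2 - 45)/(s^3 + 5*s^2 + 25*s + 125)

Take the Laplace transform of both sides.
With L{y'} = sY - y(0) = sY - (-2): the LHS transforms to (s + 5)Y - (-2).
The right side is L{sin(5*t)} = 5/(s^2 + 25).
So (s + 5)Y = 5/(s^2 + 25) + (-2).
Solve for Y(s) and write it as one ratio of polynomials.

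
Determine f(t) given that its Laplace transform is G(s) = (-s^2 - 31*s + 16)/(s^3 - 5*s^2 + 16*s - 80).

f(t) = -4*exp(5*t) - 4*sin(4*t) + 3*cos(4*t)

Factor the denominator: s^3 - 5*s^2 + 16*s - 80 = (s - 5)*(s^2 + 16).
Partial fraction decomposition gives [-4/(s - 5)] + [3*s/(s^2 + 16)] + [-16/(s^2 + 16)].
Invert each term: -4/(s - 5) ↔ -4e^(5t); 3·s/(s^2 + 16) ↔ 3cos(4t); -4·4/(s^2 + 16) ↔ -4sin(4t).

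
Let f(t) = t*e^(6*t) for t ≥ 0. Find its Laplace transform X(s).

X(s) = (s - 6)^(-2)

L{t} = 1!/s^2 = 1/s^2.
By the first shifting theorem, multiplying by e^(6t) replaces s with s - 6.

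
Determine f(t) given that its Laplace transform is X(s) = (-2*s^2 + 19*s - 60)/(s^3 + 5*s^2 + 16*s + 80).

f(t) = sin(4*t) + 3*cos(4*t) - 5*exp(-5*t)

Factor the denominator: s^3 + 5*s^2 + 16*s + 80 = (s + 5)*(s^2 + 16).
Partial fraction decomposition gives [-5/(s + 5)] + [3*s/(s^2 + 16)] + [4/(s^2 + 16)].
Invert each term: -5/(s + 5) ↔ -5e^(-5t); 3·s/(s^2 + 16) ↔ 3cos(4t); 1·4/(s^2 + 16) ↔ sin(4t).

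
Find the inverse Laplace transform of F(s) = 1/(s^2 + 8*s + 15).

Rewrite the denominator: s^2 + 8*s + 15 = (s + 4)^2 - 1.
The form in (s + 4) signals a first-shifting-theorem factor e^(-4t).
Since L{sinh(t)} = 1/(s^2 - 1), the inverse is e^(-4*t)*sinh(t).

exp(-4*t)*sinh(t)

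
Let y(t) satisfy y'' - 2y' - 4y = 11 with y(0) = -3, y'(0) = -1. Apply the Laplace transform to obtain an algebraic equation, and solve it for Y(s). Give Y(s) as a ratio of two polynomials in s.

Apply the Laplace transform to the equation.
With L{y''} = s^2 Y - s·y(0) - y'(0) and L{y'} = sY - y(0), with y(0) = -3, y'(0) = -1: the LHS transforms to (s^2 - 2*s - 4)Y - (-3*s + 5).
The right side is L{11} = 11/s.
So (s^2 - 2*s - 4)Y = 11/s + (-3*s + 5).
Isolate Y and clear denominators.

Y(s) = (-3*s^2 + 5*s + 11)/(s^3 - 2*s^2 - 4*s)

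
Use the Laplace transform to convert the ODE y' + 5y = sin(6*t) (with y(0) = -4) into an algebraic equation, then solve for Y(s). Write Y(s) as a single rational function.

Y(s) = (-4*s^2 - 138)/(s^3 + 5*s^2 + 36*s + 180)

Laplace-transform each side.
The derivative rules (L{y'} = sY - y(0) = sY - (-4)) turn the left side into (s + 5)Y - (-4).
The right side is L{sin(6*t)} = 6/(s^2 + 36).
So (s + 5)Y = 6/(s^2 + 36) + (-4).
Solve for Y(s) and write it as one ratio of polynomials.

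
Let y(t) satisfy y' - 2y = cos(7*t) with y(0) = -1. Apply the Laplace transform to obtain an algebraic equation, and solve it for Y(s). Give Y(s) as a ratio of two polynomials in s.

Apply the Laplace transform to the equation.
The derivative rules (L{y'} = sY - y(0) = sY - (-1)) turn the left side into (s - 2)Y - (-1).
The right side is L{cos(7*t)} = s/(s^2 + 49).
So (s - 2)Y = s/(s^2 + 49) + (-1).
Solve for Y(s) and write it as one ratio of polynomials.

Y(s) = (-s^2 + s - 49)/(s^3 - 2*s^2 + 49*s - 98)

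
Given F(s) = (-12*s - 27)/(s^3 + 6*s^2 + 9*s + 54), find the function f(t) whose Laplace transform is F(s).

Factor the denominator: s^3 + 6*s^2 + 9*s + 54 = (s + 6)*(s^2 + 9).
Partial fraction decomposition gives [1/(s + 6)] + [-s/(s^2 + 9)] + [-6/(s^2 + 9)].
Invert each term: 1/(s + 6) ↔ e^(-6t); -1·s/(s^2 + 9) ↔ -cos(3t); -2·3/(s^2 + 9) ↔ -2sin(3t).

f(t) = -2*sin(3*t) - cos(3*t) + exp(-6*t)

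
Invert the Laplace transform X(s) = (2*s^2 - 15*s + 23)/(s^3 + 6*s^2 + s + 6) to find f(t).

f(t) = 3*sin(t) - 3*cos(t) + 5*exp(-6*t)

Factor the denominator: s^3 + 6*s^2 + s + 6 = (s + 6)*(s^2 + 1).
Partial fraction decomposition gives [5/(s + 6)] + [-3*s/(s^2 + 1)] + [3/(s^2 + 1)].
Invert each term: 5/(s + 6) ↔ 5e^(-6t); -3·s/(s^2 + 1) ↔ -3cos(t); 3·1/(s^2 + 1) ↔ 3sin(t).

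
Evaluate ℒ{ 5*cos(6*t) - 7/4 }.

By linearity of the Laplace transform, transform each term separately.
(5)·[L{cos(6t)} = s/(s^2 + 36)]; L{-7/4} = (-7/4)/s.

5*s/(s^2 + 36) - 7/(4*s)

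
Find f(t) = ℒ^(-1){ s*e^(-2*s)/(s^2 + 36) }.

f(t) = Heaviside(t - 2)*(cos(6*t - 12))

The factor e^(-2s) signals a time shift by c = 2 (second shifting theorem).
L{cos(6t)} = s/(s^2 + 36), so L^-1{s/(s^2 + 36)} = cos(6*t).
Hence the inverse is u(t - 2) times that function evaluated at t - 2.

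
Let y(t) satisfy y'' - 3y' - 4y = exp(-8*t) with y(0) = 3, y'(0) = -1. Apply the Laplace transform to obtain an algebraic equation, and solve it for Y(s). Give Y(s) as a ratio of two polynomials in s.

Y(s) = (3*s^2 + 14*s - 79)/(s^3 + 5*s^2 - 28*s - 32)

Apply the Laplace transform to the equation.
Using L{y''} = s^2 Y - s·y(0) - y'(0) and L{y'} = sY - y(0), with y(0) = 3, y'(0) = -1, the left side becomes (s^2 - 3*s - 4)Y - (3*s - 10).
The right side is L{exp(-8*t)} = 1/(s + 8).
So (s^2 - 3*s - 4)Y = 1/(s + 8) + (3*s - 10).
Solve for Y(s) and write it as one ratio of polynomials.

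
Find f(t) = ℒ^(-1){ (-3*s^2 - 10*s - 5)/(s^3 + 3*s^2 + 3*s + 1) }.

Factor the denominator: s^3 + 3*s^2 + 3*s + 1 = (s + 1)^3.
Partial fraction decomposition gives [-3/(s + 1)] + [-4/(s + 1)^2] + [2/(s + 1)^3].
Invert each term: -3/(s + 1) ↔ -3e^(-t); -4/(s + 1)^2 ↔ -4t·e^(-t); 2/(s + 1)^3 ↔ (1)t^2·e^(-t).

f(t) = t^2*exp(-t) - 4*t*exp(-t) - 3*exp(-t)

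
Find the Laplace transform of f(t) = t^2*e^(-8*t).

L{e^(-8t)} = 1/(s + 8).
Then apply L{t^2·g(t)} = (-1)^2 d^2/ds^2[G(s)] with G(s) = 1/(s + 8):
differentiating 2 times and applying the sign gives 2/(s + 8)^3.

2/(s + 8)^3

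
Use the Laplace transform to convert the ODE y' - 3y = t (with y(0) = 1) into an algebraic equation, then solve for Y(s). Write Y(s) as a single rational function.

Y(s) = (s^2 + 1)/(s^3 - 3*s^2)

Laplace-transform each side.
With L{y'} = sY - y(0) = sY - 1: the LHS transforms to (s - 3)Y - (1).
The right side is L{t} = s^(-2).
So (s - 3)Y = s^(-2) + (1).
Isolate Y and clear denominators.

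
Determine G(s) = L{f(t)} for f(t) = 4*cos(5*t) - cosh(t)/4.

By linearity of the Laplace transform, transform each term separately.
(-1/4)·[L{cosh(t)} = s/(s^2 - 1)]; (4)·[L{cos(5t)} = s/(s^2 + 25)].

G(s) = 4*s/(s^2 + 25) - s/(4*(s^2 - 1))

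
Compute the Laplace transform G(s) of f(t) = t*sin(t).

G(s) = 2*s/(s^2 + 1)^2

L{sin(t)} = 1/(s^2 + 1).
Then apply L{t·g(t)} = -d/ds[H(s)] with H(s) = 1/(s^2 + 1):
differentiating 1 time and applying the sign gives 2*s/(s^2 + 1)^2.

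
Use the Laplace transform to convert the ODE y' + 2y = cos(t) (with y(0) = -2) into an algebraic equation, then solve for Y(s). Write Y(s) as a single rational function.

Transform both sides with L{·}.
With L{y'} = sY - y(0) = sY - (-2): the LHS transforms to (s + 2)Y - (-2).
The right side is L{cos(t)} = s/(s^2 + 1).
So (s + 2)Y = s/(s^2 + 1) + (-2).
Isolate Y and clear denominators.

Y(s) = (-2*s^2 + s - 2)/(s^3 + 2*s^2 + s + 2)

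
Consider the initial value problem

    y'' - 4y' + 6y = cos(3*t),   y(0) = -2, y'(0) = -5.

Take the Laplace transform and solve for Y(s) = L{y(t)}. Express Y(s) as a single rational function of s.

Y(s) = (-2*s^3 + 3*s^2 - 17*s + 27)/(s^4 - 4*s^3 + 15*s^2 - 36*s + 54)

Apply the Laplace transform to the equation.
With L{y''} = s^2 Y - s·y(0) - y'(0) and L{y'} = sY - y(0), with y(0) = -2, y'(0) = -5: the LHS transforms to (s^2 - 4*s + 6)Y - (-2*s + 3).
The right side is L{cos(3*t)} = s/(s^2 + 9).
So (s^2 - 4*s + 6)Y = s/(s^2 + 9) + (-2*s + 3).
Solve for Y(s) and write it as one ratio of polynomials.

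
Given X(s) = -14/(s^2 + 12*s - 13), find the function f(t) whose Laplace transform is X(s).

Rewrite the denominator: s^2 + 12*s - 13 = (s + 6)^2 - 49.
The form in (s + 6) signals a first-shifting-theorem factor e^(-6t).
Since L{sinh(7t)} = 7/(s^2 - 49), the inverse is e^(-6*t)*sinh(7*t), scaled by -2.

f(t) = -2*exp(-6*t)*sinh(7*t)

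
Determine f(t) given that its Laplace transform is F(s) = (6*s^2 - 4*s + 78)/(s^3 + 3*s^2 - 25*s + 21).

f(t) = 6*exp(3*t) - 5*exp(t) + 5*exp(-7*t)

Factor the denominator: s^3 + 3*s^2 - 25*s + 21 = (s - 3)*(s - 1)*(s + 7).
Partial fraction decomposition gives [5/(s + 7)] + [6/(s - 3)] + [-5/(s - 1)].
Invert each term: 5/(s + 7) ↔ 5e^(-7t); 6/(s - 3) ↔ 6e^(3t); -5/(s - 1) ↔ -5e^(t).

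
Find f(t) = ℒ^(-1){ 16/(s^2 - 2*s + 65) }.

f(t) = 2*exp(t)*sin(8*t)

Rewrite the denominator: s^2 - 2*s + 65 = (s - 1)^2 + 64.
The form in (s - 1) signals a first-shifting-theorem factor e^(t).
Since L{sin(8t)} = 8/(s^2 + 64), the inverse is e^(t)*sin(8*t), scaled by 2.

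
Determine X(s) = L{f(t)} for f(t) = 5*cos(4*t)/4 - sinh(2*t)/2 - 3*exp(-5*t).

By linearity of the Laplace transform, transform each term separately.
(5/4)·[L{cos(4t)} = s/(s^2 + 16)]; (-3)·[L{e^(-5t)} = 1/(s + 5)]; (-1/2)·[L{sinh(2t)} = 2/(s^2 - 4)].

X(s) = 5*s/(4*(s^2 + 16)) - 1/(s^2 - 4) - 3/(s + 5)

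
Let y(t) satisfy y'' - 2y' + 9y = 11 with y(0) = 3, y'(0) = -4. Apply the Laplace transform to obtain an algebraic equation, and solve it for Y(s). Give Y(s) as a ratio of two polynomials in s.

Y(s) = (3*s^2 - 10*s + 11)/(s^3 - 2*s^2 + 9*s)

Transform both sides with L{·}.
The derivative rules (L{y''} = s^2 Y - s·y(0) - y'(0) and L{y'} = sY - y(0), with y(0) = 3, y'(0) = -4) turn the left side into (s^2 - 2*s + 9)Y - (3*s - 10).
The right side is L{11} = 11/s.
So (s^2 - 2*s + 9)Y = 11/s + (3*s - 10).
Solve for Y(s) and write it as one ratio of polynomials.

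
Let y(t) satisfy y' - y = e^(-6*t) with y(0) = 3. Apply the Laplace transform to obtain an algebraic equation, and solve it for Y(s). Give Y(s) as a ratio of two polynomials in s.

Transform both sides with L{·}.
Using L{y'} = sY - y(0) = sY - 3, the left side becomes (s - 1)Y - (3).
The right side is L{e^(-6*t)} = 1/(s + 6).
So (s - 1)Y = 1/(s + 6) + (3).
Isolate Y and clear denominators.

Y(s) = (3*s + 19)/(s^2 + 5*s - 6)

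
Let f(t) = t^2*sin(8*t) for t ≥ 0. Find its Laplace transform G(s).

G(s) = 16*(3*s^2 - 64)/(s^2 + 64)^3

L{sin(8t)} = 8/(s^2 + 64).
Then apply L{t^2·g(t)} = (-1)^2 d^2/ds^2[H(s)] with H(s) = 8/(s^2 + 64):
differentiating 2 times and applying the sign gives 16*(3*s^2 - 64)/(s^2 + 64)^3.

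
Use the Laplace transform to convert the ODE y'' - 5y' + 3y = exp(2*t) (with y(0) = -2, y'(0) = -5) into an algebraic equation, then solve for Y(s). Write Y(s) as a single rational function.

Laplace-transform each side.
Using L{y''} = s^2 Y - s·y(0) - y'(0) and L{y'} = sY - y(0), with y(0) = -2, y'(0) = -5, the left side becomes (s^2 - 5*s + 3)Y - (-2*s + 5).
The right side is L{exp(2*t)} = 1/(s - 2).
So (s^2 - 5*s + 3)Y = 1/(s - 2) + (-2*s + 5).
Isolate Y and clear denominators.

Y(s) = (-2*s^2 + 9*s - 9)/(s^3 - 7*s^2 + 13*s - 6)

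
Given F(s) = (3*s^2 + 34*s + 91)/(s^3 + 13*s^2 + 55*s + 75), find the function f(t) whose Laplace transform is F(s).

f(t) = 2*t*exp(-5*t) + 4*exp(-3*t) - exp(-5*t)

Factor the denominator: s^3 + 13*s^2 + 55*s + 75 = (s + 3)*(s + 5)^2.
Partial fraction decomposition gives [-1/(s + 5)] + [2/(s + 5)^2] + [4/(s + 3)].
Invert each term: -1/(s + 5) ↔ -e^(-5t); 2/(s + 5)^2 ↔ 2t·e^(-5t); 4/(s + 3) ↔ 4e^(-3t).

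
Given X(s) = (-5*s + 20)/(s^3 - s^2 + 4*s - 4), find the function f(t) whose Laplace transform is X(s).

f(t) = 3*exp(t) - 4*sin(2*t) - 3*cos(2*t)

Factor the denominator: s^3 - s^2 + 4*s - 4 = (s - 1)*(s^2 + 4).
Partial fraction decomposition gives [3/(s - 1)] + [-3*s/(s^2 + 4)] + [-8/(s^2 + 4)].
Invert each term: 3/(s - 1) ↔ 3e^(t); -3·s/(s^2 + 4) ↔ -3cos(2t); -4·2/(s^2 + 4) ↔ -4sin(2t).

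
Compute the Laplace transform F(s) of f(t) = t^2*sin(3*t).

L{sin(3t)} = 3/(s^2 + 9).
Then apply L{t^2·g(t)} = (-1)^2 d^2/ds^2[G(s)] with G(s) = 3/(s^2 + 9):
differentiating 2 times and applying the sign gives 18*(s^2 - 3)/(s^2 + 9)^3.

F(s) = 18*(s^2 - 3)/(s^2 + 9)^3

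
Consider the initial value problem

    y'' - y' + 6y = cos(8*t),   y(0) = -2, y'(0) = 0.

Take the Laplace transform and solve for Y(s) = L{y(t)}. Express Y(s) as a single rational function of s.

Y(s) = (-2*s^3 + 2*s^2 - 127*s + 128)/(s^4 - s^3 + 70*s^2 - 64*s + 384)

Take the Laplace transform of both sides.
The derivative rules (L{y''} = s^2 Y - s·y(0) - y'(0) and L{y'} = sY - y(0), with y(0) = -2, y'(0) = 0) turn the left side into (s^2 - s + 6)Y - (-2*s + 2).
The right side is L{cos(8*t)} = s/(s^2 + 64).
So (s^2 - s + 6)Y = s/(s^2 + 64) + (-2*s + 2).
Isolate Y and clear denominators.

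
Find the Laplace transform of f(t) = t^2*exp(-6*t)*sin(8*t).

L{sin(8t)} = 8/(s^2 + 64).
Multiplying by e^(-6t) shifts s → s + 6, so L{exp(-6*t)*sin(8*t)} = 8/((s + 6)^2 + 64).
Then apply L{t^2·g(t)} = (-1)^2 d^2/ds^2[G(s)] with G(s) = 8/((s + 6)^2 + 64):
differentiating 2 times and applying the sign gives 16*(3*s^2 + 36*s + 44)/(s^2 + 12*s + 100)^3.

16*(3*s^2 + 36*s + 44)/(s^2 + 12*s + 100)^3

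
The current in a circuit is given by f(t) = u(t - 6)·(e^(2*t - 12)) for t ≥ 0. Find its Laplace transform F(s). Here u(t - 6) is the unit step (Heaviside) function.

F(s) = exp(-6*s)/(s - 2)

By the second shifting theorem, L{u(t - c)·g(t - c)} = e^(-cs)·G(s) with c = 6 and G(s) = L{g(t)}.
L{e^(2t)} = 1/(s - 2).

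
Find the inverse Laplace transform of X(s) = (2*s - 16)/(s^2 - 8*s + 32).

Complete the square in the denominator: s^2 - 8*s + 32 = (s - 4)^2 + 4^2.
Split the numerator to match: 2*s - 16 = 2·(s - 4) - 2·4.
Invert each term: 2·(s - 4)/((s - 4)^2 + 16) ↔ 2e^(4t)cos(4t); -2·4/((s - 4)^2 + 16) ↔ -2e^(4t)sin(4t).

-2*exp(4*t)*sin(4*t) + 2*exp(4*t)*cos(4*t)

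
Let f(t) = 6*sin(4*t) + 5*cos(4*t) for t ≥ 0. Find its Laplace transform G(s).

G(s) = 5*s/(s^2 + 16) + 24/(s^2 + 16)

By linearity of the Laplace transform, transform each term separately.
(6)·[L{sin(4t)} = 4/(s^2 + 16)]; (5)·[L{cos(4t)} = s/(s^2 + 16)].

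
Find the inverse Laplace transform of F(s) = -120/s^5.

-5*t^4

Since L{t^4} = 4!/s^5 = 24/s^5, the inverse is t^4, scaled by -5.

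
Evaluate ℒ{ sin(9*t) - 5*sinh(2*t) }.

Apply the Laplace transform termwise.
(-5)·[L{sinh(2t)} = 2/(s^2 - 4)]; L{sin(9t)} = 9/(s^2 + 81).

9/(s^2 + 81) - 10/(s^2 - 4)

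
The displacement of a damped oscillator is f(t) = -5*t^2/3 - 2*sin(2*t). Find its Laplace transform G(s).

The transform is linear, so treat each term independently.
(-5/3)·[L{t^2} = 2!/s^3 = 2/s^3]; (-2)·[L{sin(2t)} = 2/(s^2 + 4)].

G(s) = -4/(s^2 + 4) - 10/(3*s^3)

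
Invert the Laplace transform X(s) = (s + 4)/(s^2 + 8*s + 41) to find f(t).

Rewrite the denominator: s^2 + 8*s + 41 = (s + 4)^2 + 25.
The form in (s + 4) signals a first-shifting-theorem factor e^(-4t).
Since L{cos(5t)} = s/(s^2 + 25), the inverse is e^(-4*t)*cos(5*t).

f(t) = exp(-4*t)*cos(5*t)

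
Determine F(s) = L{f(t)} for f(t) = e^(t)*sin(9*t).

F(s) = 9/((s - 1)^2 + 81)

L{sin(9t)} = 9/(s^2 + 81).
By the first shifting theorem, multiplying by e^(t) replaces s with s - 1.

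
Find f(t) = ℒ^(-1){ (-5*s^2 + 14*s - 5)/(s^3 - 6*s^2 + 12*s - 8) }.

f(t) = 3*t^2*exp(2*t)/2 - 6*t*exp(2*t) - 5*exp(2*t)

Factor the denominator: s^3 - 6*s^2 + 12*s - 8 = (s - 2)^3.
Partial fraction decomposition gives [-5/(s - 2)] + [-6/(s - 2)^2] + [3/(s - 2)^3].
Invert each term: -5/(s - 2) ↔ -5e^(2t); -6/(s - 2)^2 ↔ -6t·e^(2t); 3/(s - 2)^3 ↔ (3/2)t^2·e^(2t).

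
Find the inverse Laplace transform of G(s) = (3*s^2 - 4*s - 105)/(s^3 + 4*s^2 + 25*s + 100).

Factor the denominator: s^3 + 4*s^2 + 25*s + 100 = (s + 4)*(s^2 + 25).
Partial fraction decomposition gives [-1/(s + 4)] + [4*s/(s^2 + 25)] + [-20/(s^2 + 25)].
Invert each term: -1/(s + 4) ↔ -e^(-4t); 4·s/(s^2 + 25) ↔ 4cos(5t); -4·5/(s^2 + 25) ↔ -4sin(5t).

-4*sin(5*t) + 4*cos(5*t) - exp(-4*t)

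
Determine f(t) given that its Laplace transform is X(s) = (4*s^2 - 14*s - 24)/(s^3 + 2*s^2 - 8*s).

f(t) = -3*exp(2*t) + 3 + 4*exp(-4*t)

Factor the denominator: s^3 + 2*s^2 - 8*s = s*(s - 2)*(s + 4).
Partial fraction decomposition gives [3/s] + [4/(s + 4)] + [-3/(s - 2)].
Invert each term: 3/(s - 0) ↔ 3e^(0t); 4/(s + 4) ↔ 4e^(-4t); -3/(s - 2) ↔ -3e^(2t).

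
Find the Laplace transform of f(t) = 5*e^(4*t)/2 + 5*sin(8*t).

40/(s^2 + 64) + 5/(2*(s - 4))

By linearity of the Laplace transform, transform each term separately.
(5/2)·[L{e^(4t)} = 1/(s - 4)]; (5)·[L{sin(8t)} = 8/(s^2 + 64)].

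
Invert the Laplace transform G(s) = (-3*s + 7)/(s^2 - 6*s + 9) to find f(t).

Factor the denominator: s^2 - 6*s + 9 = (s - 3)^2.
Partial fraction decomposition gives [-3/(s - 3)] + [-2/(s - 3)^2].
Invert each term: -3/(s - 3) ↔ -3e^(3t); -2/(s - 3)^2 ↔ -2t·e^(3t).

f(t) = -2*t*exp(3*t) - 3*exp(3*t)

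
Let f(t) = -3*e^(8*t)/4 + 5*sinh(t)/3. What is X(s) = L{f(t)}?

X(s) = 5/(3*(s^2 - 1)) - 3/(4*(s - 8))

The transform is linear, so treat each term independently.
(-3/4)·[L{e^(8t)} = 1/(s - 8)]; (5/3)·[L{sinh(t)} = 1/(s^2 - 1)].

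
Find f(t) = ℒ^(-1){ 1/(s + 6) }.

f(t) = exp(-6*t)

Since L{e^(-6t)} = 1/(s + 6), the inverse is exp(-6*t).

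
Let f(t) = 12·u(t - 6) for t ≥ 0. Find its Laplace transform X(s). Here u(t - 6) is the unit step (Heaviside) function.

By the second shifting theorem, L{u(t - c)·g(t - c)} = e^(-cs)·G(s) with c = 6 and G(s) = L{g(t)}.
L{12} = 12/s.

X(s) = 12*exp(-6*s)/s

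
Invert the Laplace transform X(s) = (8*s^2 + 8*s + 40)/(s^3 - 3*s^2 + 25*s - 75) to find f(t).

Factor the denominator: s^3 - 3*s^2 + 25*s - 75 = (s - 3)*(s^2 + 25).
Partial fraction decomposition gives [4/(s - 3)] + [4*s/(s^2 + 25)] + [20/(s^2 + 25)].
Invert each term: 4/(s - 3) ↔ 4e^(3t); 4·s/(s^2 + 25) ↔ 4cos(5t); 4·5/(s^2 + 25) ↔ 4sin(5t).

f(t) = 4*exp(3*t) + 4*sin(5*t) + 4*cos(5*t)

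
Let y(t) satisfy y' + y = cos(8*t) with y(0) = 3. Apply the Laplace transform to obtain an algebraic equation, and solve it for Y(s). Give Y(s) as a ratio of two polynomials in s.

Transform both sides with L{·}.
With L{y'} = sY - y(0) = sY - 3: the LHS transforms to (s + 1)Y - (3).
The right side is L{cos(8*t)} = s/(s^2 + 64).
So (s + 1)Y = s/(s^2 + 64) + (3).
Isolate Y and clear denominators.

Y(s) = (3*s^2 + s + 192)/(s^3 + s^2 + 64*s + 64)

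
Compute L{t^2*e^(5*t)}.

L{e^(5t)} = 1/(s - 5).
Then apply L{t^2·g(t)} = (-1)^2 d^2/ds^2[H(s)] with H(s) = 1/(s - 5):
differentiating 2 times and applying the sign gives 2/(s - 5)^3.

2/(s - 5)^3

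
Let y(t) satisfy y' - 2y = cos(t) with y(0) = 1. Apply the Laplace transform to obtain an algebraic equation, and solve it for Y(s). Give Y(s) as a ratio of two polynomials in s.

Laplace-transform each side.
With L{y'} = sY - y(0) = sY - 1: the LHS transforms to (s - 2)Y - (1).
The right side is L{cos(t)} = s/(s^2 + 1).
So (s - 2)Y = s/(s^2 + 1) + (1).
Divide through and combine into a single rational function.

Y(s) = (s^2 + s + 1)/(s^3 - 2*s^2 + s - 2)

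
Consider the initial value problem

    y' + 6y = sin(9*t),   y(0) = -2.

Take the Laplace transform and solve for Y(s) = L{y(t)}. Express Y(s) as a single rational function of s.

Apply the Laplace transform to the equation.
The derivative rules (L{y'} = sY - y(0) = sY - (-2)) turn the left side into (s + 6)Y - (-2).
The right side is L{sin(9*t)} = 9/(s^2 + 81).
So (s + 6)Y = 9/(s^2 + 81) + (-2).
Isolate Y and clear denominators.

Y(s) = (-2*s^2 - 153)/(s^3 + 6*s^2 + 81*s + 486)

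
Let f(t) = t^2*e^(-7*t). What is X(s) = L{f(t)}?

X(s) = 2/(s + 7)^3

L{e^(-7t)} = 1/(s + 7).
Then apply L{t^2·g(t)} = (-1)^2 d^2/ds^2[G(s)] with G(s) = 1/(s + 7):
differentiating 2 times and applying the sign gives 2/(s + 7)^3.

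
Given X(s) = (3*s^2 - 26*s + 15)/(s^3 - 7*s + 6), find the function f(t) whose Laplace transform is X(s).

Factor the denominator: s^3 - 7*s + 6 = (s - 2)*(s - 1)*(s + 3).
Partial fraction decomposition gives [-5/(s - 2)] + [2/(s - 1)] + [6/(s + 3)].
Invert each term: -5/(s - 2) ↔ -5e^(2t); 2/(s - 1) ↔ 2e^(t); 6/(s + 3) ↔ 6e^(-3t).

f(t) = -5*exp(2*t) + 2*exp(t) + 6*exp(-3*t)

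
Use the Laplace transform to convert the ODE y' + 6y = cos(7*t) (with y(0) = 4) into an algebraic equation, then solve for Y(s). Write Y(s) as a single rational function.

Y(s) = (4*s^2 + s + 196)/(s^3 + 6*s^2 + 49*s + 294)

Apply the Laplace transform to the equation.
The derivative rules (L{y'} = sY - y(0) = sY - 4) turn the left side into (s + 6)Y - (4).
The right side is L{cos(7*t)} = s/(s^2 + 49).
So (s + 6)Y = s/(s^2 + 49) + (4).
Divide through and combine into a single rational function.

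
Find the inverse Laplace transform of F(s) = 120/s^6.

t^5

Since L{t^5} = 5!/s^6 = 120/s^6, the inverse is t^5.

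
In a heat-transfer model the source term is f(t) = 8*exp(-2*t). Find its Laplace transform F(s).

L{8} = 8/s.
By the first shifting theorem, multiplying by e^(-2t) replaces s with s + 2.

F(s) = 8/(s + 2)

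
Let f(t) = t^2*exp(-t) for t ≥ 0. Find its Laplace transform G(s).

L{e^(-t)} = 1/(s + 1).
Then apply L{t^2·g(t)} = (-1)^2 d^2/ds^2[H(s)] with H(s) = 1/(s + 1):
differentiating 2 times and applying the sign gives 2/(s + 1)^3.

G(s) = 2/(s + 1)^3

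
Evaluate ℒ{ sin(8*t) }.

L{sin(8t)} = 8/(s^2 + 64).

8/(s^2 + 64)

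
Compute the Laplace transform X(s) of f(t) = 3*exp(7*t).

X(s) = 3/(s - 7)

L{3} = 3/s.
By the first shifting theorem, multiplying by e^(7t) replaces s with s - 7.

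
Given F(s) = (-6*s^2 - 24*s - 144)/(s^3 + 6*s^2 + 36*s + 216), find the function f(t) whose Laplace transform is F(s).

f(t) = -sin(6*t) - 3*cos(6*t) - 3*exp(-6*t)

Factor the denominator: s^3 + 6*s^2 + 36*s + 216 = (s + 6)*(s^2 + 36).
Partial fraction decomposition gives [-3/(s + 6)] + [-3*s/(s^2 + 36)] + [-6/(s^2 + 36)].
Invert each term: -3/(s + 6) ↔ -3e^(-6t); -3·s/(s^2 + 36) ↔ -3cos(6t); -1·6/(s^2 + 36) ↔ -sin(6t).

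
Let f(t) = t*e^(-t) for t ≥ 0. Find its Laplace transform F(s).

F(s) = (s + 1)^(-2)

L{t} = 1!/s^2 = 1/s^2.
By the first shifting theorem, multiplying by e^(-t) replaces s with s + 1.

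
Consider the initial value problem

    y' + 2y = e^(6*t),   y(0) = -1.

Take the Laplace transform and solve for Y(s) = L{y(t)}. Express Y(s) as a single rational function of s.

Transform both sides with L{·}.
Using L{y'} = sY - y(0) = sY - (-1), the left side becomes (s + 2)Y - (-1).
The right side is L{e^(6*t)} = 1/(s - 6).
So (s + 2)Y = 1/(s - 6) + (-1).
Solve for Y(s) and write it as one ratio of polynomials.

Y(s) = (-s + 7)/(s^2 - 4*s - 12)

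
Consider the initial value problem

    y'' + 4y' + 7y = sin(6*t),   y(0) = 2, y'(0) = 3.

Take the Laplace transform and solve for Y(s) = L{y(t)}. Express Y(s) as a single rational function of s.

Laplace-transform each side.
With L{y''} = s^2 Y - s·y(0) - y'(0) and L{y'} = sY - y(0), with y(0) = 2, y'(0) = 3: the LHS transforms to (s^2 + 4*s + 7)Y - (2*s + 11).
The right side is L{sin(6*t)} = 6/(s^2 + 36).
So (s^2 + 4*s + 7)Y = 6/(s^2 + 36) + (2*s + 11).
Isolate Y and clear denominators.

Y(s) = (2*s^3 + 11*s^2 + 72*s + 402)/(s^4 + 4*s^3 + 43*s^2 + 144*s + 252)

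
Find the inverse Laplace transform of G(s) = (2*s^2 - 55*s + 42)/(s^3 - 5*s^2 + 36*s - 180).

Factor the denominator: s^3 - 5*s^2 + 36*s - 180 = (s - 5)*(s^2 + 36).
Partial fraction decomposition gives [-3/(s - 5)] + [5*s/(s^2 + 36)] + [-30/(s^2 + 36)].
Invert each term: -3/(s - 5) ↔ -3e^(5t); 5·s/(s^2 + 36) ↔ 5cos(6t); -5·6/(s^2 + 36) ↔ -5sin(6t).

-3*exp(5*t) - 5*sin(6*t) + 5*cos(6*t)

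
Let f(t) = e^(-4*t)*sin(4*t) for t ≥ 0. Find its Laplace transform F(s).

F(s) = 4/((s + 4)^2 + 16)

L{sin(4t)} = 4/(s^2 + 16).
By the first shifting theorem, multiplying by e^(-4t) replaces s with s + 4.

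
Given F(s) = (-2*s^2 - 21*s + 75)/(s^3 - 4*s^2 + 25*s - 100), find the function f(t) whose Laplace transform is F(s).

f(t) = -exp(4*t) - 5*sin(5*t) - cos(5*t)

Factor the denominator: s^3 - 4*s^2 + 25*s - 100 = (s - 4)*(s^2 + 25).
Partial fraction decomposition gives [-1/(s - 4)] + [-s/(s^2 + 25)] + [-25/(s^2 + 25)].
Invert each term: -1/(s - 4) ↔ -e^(4t); -1·s/(s^2 + 25) ↔ -cos(5t); -5·5/(s^2 + 25) ↔ -5sin(5t).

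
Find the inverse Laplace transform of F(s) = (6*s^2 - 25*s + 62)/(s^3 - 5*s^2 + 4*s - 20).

3*exp(5*t) - 5*sin(2*t) + 3*cos(2*t)

Factor the denominator: s^3 - 5*s^2 + 4*s - 20 = (s - 5)*(s^2 + 4).
Partial fraction decomposition gives [3/(s - 5)] + [3*s/(s^2 + 4)] + [-10/(s^2 + 4)].
Invert each term: 3/(s - 5) ↔ 3e^(5t); 3·s/(s^2 + 4) ↔ 3cos(2t); -5·2/(s^2 + 4) ↔ -5sin(2t).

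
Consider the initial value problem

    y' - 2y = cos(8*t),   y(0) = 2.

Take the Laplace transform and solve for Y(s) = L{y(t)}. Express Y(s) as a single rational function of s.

Laplace-transform each side.
Using L{y'} = sY - y(0) = sY - 2, the left side becomes (s - 2)Y - (2).
The right side is L{cos(8*t)} = s/(s^2 + 64).
So (s - 2)Y = s/(s^2 + 64) + (2).
Isolate Y and clear denominators.

Y(s) = (2*s^2 + s + 128)/(s^3 - 2*s^2 + 64*s - 128)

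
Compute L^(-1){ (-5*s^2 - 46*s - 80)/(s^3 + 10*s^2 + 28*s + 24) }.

Factor the denominator: s^3 + 10*s^2 + 28*s + 24 = (s + 2)^2*(s + 6).
Partial fraction decomposition gives [-6/(s + 2)] + [-2/(s + 2)^2] + [1/(s + 6)].
Invert each term: -6/(s + 2) ↔ -6e^(-2t); -2/(s + 2)^2 ↔ -2t·e^(-2t); 1/(s + 6) ↔ e^(-6t).

-2*t*exp(-2*t) - 6*exp(-2*t) + exp(-6*t)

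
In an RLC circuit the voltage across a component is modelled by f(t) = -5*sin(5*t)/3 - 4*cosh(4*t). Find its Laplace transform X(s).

X(s) = -4*s/(s^2 - 16) - 25/(3*(s^2 + 25))

By linearity of the Laplace transform, transform each term separately.
(-5/3)·[L{sin(5t)} = 5/(s^2 + 25)]; (-4)·[L{cosh(4t)} = s/(s^2 - 16)].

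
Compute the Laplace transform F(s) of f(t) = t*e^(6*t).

F(s) = (s - 6)^(-2)

L{t} = 1!/s^2 = 1/s^2.
By the first shifting theorem, multiplying by e^(6t) replaces s with s - 6.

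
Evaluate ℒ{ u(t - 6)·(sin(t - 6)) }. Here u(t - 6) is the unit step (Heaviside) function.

exp(-6*s)/(s^2 + 1)

By the second shifting theorem, L{u(t - c)·g(t - c)} = e^(-cs)·H(s) with c = 6 and H(s) = L{g(t)}.
L{sin(t)} = 1/(s^2 + 1).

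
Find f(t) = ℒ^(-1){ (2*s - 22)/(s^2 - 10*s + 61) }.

Complete the square in the denominator: s^2 - 10*s + 61 = (s - 5)^2 + 6^2.
Split the numerator to match: 2*s - 22 = 2·(s - 5) - 2·6.
Invert each term: 2·(s - 5)/((s - 5)^2 + 36) ↔ 2e^(5t)cos(6t); -2·6/((s - 5)^2 + 36) ↔ -2e^(5t)sin(6t).

f(t) = -2*exp(5*t)*sin(6*t) + 2*exp(5*t)*cos(6*t)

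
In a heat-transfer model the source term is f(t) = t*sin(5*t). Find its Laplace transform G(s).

G(s) = 10*s/(s^2 + 25)^2

L{sin(5t)} = 5/(s^2 + 25).
Then apply L{t·g(t)} = -d/ds[H(s)] with H(s) = 5/(s^2 + 25):
differentiating 1 time and applying the sign gives 10*s/(s^2 + 25)^2.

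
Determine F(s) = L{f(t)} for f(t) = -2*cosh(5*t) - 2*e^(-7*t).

F(s) = -2*s/(s^2 - 25) - 2/(s + 7)

Apply the Laplace transform termwise.
(-2)·[L{cosh(5t)} = s/(s^2 - 25)]; (-2)·[L{e^(-7t)} = 1/(s + 7)].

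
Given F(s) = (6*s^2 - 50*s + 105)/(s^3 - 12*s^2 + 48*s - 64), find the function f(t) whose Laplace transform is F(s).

Factor the denominator: s^3 - 12*s^2 + 48*s - 64 = (s - 4)^3.
Partial fraction decomposition gives [6/(s - 4)] + [-2/(s - 4)^2] + [(s - 4)^(-3)].
Invert each term: 6/(s - 4) ↔ 6e^(4t); -2/(s - 4)^2 ↔ -2t·e^(4t); 1/(s - 4)^3 ↔ (1/2)t^2·e^(4t).

f(t) = t^2*exp(4*t)/2 - 2*t*exp(4*t) + 6*exp(4*t)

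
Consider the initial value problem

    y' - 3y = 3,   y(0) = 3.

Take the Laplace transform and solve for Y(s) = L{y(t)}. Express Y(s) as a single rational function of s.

Y(s) = (3*s + 3)/(s^2 - 3*s)

Transform both sides with L{·}.
With L{y'} = sY - y(0) = sY - 3: the LHS transforms to (s - 3)Y - (3).
The right side is L{3} = 3/s.
So (s - 3)Y = 3/s + (3).
Isolate Y and clear denominators.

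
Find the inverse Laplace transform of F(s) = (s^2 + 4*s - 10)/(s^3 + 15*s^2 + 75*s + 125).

Factor the denominator: s^3 + 15*s^2 + 75*s + 125 = (s + 5)^3.
Partial fraction decomposition gives [1/(s + 5)] + [-6/(s + 5)^2] + [-5/(s + 5)^3].
Invert each term: 1/(s + 5) ↔ e^(-5t); -6/(s + 5)^2 ↔ -6t·e^(-5t); -5/(s + 5)^3 ↔ (-5/2)t^2·e^(-5t).

-5*t^2*exp(-5*t)/2 - 6*t*exp(-5*t) + exp(-5*t)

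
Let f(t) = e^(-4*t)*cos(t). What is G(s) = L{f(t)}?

G(s) = (s + 4)/((s + 4)^2 + 1)

L{cos(t)} = s/(s^2 + 1).
By the first shifting theorem, multiplying by e^(-4t) replaces s with s + 4.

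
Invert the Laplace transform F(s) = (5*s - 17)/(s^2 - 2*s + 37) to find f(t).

Complete the square in the denominator: s^2 - 2*s + 37 = (s - 1)^2 + 6^2.
Split the numerator to match: 5*s - 17 = 5·(s - 1) - 2·6.
Invert each term: 5·(s - 1)/((s - 1)^2 + 36) ↔ 5e^(t)cos(6t); -2·6/((s - 1)^2 + 36) ↔ -2e^(t)sin(6t).

f(t) = -2*exp(t)*sin(6*t) + 5*exp(t)*cos(6*t)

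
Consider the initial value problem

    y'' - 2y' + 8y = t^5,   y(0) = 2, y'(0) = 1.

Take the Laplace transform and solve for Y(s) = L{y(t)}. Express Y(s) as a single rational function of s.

Y(s) = (2*s^7 - 3*s^6 + 120)/(s^8 - 2*s^7 + 8*s^6)

Take the Laplace transform of both sides.
Using L{y''} = s^2 Y - s·y(0) - y'(0) and L{y'} = sY - y(0), with y(0) = 2, y'(0) = 1, the left side becomes (s^2 - 2*s + 8)Y - (2*s - 3).
The right side is L{t^5} = 120/s^6.
So (s^2 - 2*s + 8)Y = 120/s^6 + (2*s - 3).
Isolate Y and clear denominators.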